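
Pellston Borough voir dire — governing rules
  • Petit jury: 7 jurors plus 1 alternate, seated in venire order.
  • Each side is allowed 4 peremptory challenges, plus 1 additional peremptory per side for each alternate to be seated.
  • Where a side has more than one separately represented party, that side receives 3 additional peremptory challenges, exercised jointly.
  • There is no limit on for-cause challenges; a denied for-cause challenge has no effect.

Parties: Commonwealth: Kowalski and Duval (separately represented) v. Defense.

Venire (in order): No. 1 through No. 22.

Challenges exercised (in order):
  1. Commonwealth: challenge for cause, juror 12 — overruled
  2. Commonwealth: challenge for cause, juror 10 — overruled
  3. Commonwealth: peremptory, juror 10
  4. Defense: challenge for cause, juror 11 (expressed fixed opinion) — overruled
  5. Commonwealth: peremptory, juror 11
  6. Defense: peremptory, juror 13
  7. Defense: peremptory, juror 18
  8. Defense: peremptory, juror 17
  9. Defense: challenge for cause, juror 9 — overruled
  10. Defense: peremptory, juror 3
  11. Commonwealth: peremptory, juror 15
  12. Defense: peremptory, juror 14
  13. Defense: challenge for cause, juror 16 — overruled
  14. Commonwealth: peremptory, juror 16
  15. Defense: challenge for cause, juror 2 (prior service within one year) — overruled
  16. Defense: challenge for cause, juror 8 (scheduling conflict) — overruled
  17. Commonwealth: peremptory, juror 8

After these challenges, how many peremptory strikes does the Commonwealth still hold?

Commonwealth allotment: 4 base + 1 × 1 alternate + 3 multi-party = 8.
Commonwealth peremptories used: #10, #11, #15, #16, #8 — 5 (for-cause on #12, #10 don't count).
Remaining: 8 − 5 = 3.

3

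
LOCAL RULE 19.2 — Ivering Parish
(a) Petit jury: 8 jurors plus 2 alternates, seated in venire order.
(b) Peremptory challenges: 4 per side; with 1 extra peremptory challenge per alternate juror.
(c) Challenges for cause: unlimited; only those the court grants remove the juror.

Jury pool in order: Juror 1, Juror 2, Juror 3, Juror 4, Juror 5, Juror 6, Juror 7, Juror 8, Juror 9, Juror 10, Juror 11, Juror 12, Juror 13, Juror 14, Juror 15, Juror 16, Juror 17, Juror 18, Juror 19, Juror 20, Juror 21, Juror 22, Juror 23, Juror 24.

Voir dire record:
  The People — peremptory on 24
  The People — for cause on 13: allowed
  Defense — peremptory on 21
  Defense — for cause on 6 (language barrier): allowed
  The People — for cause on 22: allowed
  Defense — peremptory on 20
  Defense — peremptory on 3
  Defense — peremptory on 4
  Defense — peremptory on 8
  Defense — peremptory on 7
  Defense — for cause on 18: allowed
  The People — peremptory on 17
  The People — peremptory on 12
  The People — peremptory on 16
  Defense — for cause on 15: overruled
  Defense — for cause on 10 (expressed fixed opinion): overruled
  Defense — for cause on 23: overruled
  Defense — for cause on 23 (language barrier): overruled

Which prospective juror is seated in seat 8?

15

Removed: #3, #4, #6, #7, #8, #12, #13, #16, #17, #18, #20, #21, #22, #24. (#10, #15, #23 stay — for-cause denied.)
Seating in order: seats 1–8 → #1, #2, #5, #9, #10, #11, #14, #15; alternates → #19, #23.
So seat 8 is #15.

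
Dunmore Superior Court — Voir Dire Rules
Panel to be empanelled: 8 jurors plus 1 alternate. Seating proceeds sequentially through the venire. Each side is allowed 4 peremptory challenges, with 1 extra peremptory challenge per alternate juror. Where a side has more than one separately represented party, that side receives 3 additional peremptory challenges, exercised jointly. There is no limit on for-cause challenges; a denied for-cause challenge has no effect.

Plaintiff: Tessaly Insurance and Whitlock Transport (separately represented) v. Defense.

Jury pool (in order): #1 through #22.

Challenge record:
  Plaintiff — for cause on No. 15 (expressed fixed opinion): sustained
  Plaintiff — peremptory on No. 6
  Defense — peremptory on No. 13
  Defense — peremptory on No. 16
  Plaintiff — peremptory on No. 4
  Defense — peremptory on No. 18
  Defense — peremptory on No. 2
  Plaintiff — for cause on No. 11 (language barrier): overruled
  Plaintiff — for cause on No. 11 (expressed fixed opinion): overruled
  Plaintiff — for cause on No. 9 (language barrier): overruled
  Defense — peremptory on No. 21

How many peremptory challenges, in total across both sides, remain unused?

Plaintiff allotment: 4 base + 1 × 1 alternate + 3 multi-party = 8. Defense allotment: 4 base + 1 × 1 alternate = 5.
Plaintiff peremptories used: #6, #4 — 2 (for-cause on #15, #11, #11, #9 don't count).
Defense peremptories used: #13, #16, #18, #2, #21 — 5.
Remaining: (8 − 2) + (5 − 5) = 6.

6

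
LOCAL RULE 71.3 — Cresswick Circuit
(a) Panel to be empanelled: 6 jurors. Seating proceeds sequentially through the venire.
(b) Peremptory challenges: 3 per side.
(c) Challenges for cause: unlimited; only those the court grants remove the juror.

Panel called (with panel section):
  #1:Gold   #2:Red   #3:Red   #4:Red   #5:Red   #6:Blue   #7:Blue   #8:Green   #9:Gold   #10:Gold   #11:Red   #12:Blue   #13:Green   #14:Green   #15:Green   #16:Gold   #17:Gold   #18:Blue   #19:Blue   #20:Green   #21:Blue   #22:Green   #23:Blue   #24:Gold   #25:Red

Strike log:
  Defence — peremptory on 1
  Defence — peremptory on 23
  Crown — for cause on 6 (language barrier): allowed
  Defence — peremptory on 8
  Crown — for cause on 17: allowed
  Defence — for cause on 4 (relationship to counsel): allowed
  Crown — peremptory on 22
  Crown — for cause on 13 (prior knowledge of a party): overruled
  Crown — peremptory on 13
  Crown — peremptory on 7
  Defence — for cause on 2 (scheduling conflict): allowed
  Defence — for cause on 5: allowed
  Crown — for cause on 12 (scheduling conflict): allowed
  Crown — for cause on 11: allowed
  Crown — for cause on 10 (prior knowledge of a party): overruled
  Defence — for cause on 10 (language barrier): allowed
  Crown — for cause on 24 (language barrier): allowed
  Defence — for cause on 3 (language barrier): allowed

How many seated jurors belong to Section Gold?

2

Removed: #1, #2, #3, #4, #5, #6, #7, #8, #10, #11, #12, #13, #17, #22, #23, #24.
Seated jurors 1–6: #9, #14, #15, #16, #18, #19.
Of those, in Section Gold: #9, #16 → 2.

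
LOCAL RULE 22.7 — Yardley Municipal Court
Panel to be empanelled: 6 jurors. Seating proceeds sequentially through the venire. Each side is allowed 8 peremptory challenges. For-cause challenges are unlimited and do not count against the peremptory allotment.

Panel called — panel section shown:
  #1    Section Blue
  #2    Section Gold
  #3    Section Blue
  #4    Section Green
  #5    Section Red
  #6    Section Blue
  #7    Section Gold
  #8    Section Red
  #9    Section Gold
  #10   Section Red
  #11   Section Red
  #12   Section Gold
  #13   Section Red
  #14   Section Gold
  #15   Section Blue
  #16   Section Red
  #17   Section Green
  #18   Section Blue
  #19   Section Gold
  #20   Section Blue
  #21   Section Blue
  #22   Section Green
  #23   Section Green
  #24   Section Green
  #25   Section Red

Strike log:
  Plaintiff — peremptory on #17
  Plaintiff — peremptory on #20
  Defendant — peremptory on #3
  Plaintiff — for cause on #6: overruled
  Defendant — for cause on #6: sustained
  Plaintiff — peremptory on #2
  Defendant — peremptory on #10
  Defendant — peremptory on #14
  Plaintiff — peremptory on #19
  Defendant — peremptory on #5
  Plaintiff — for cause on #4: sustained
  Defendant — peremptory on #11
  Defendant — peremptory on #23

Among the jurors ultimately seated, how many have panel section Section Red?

2

Removed: #2, #3, #4, #5, #6, #10, #11, #14, #17, #19, #20, #23.
Seated jurors 1–6: #1, #7, #8, #9, #12, #13.
Of those, in Section Red: #8, #13 → 2.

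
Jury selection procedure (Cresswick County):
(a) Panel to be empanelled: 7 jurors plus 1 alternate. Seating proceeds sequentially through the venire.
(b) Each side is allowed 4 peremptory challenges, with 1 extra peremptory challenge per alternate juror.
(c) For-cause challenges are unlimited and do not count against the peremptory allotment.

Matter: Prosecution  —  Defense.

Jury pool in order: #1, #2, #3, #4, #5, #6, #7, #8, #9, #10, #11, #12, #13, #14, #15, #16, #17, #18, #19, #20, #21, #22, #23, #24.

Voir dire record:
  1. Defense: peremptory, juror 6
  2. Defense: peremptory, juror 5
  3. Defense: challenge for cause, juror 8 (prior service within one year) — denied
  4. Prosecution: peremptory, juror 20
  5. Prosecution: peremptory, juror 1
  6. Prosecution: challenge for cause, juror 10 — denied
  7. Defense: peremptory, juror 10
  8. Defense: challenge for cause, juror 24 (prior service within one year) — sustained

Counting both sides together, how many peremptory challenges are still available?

Prosecution allotment: 4 base + 1 × 1 alternate = 5. Defense allotment: 4 base + 1 × 1 alternate = 5.
Prosecution peremptories used: #20, #1 — 2 (the for-cause on #10 doesn't count).
Defense peremptories used: #6, #5, #10 — 3 (for-cause on #8, #24 don't count).
Remaining: (5 − 2) + (5 − 3) = 5.

5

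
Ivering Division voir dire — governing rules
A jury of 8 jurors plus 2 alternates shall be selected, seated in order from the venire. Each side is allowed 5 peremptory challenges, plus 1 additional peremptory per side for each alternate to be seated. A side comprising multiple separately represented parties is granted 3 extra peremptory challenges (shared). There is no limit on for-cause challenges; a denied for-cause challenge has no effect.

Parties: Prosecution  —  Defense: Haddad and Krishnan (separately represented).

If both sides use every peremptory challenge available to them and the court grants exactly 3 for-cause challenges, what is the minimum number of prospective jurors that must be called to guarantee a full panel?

Seats to fill: 8 + 2 alternates = 10.
Peremptories — Prosecution: 5 + 1×2 = 7; Defense: 5 + 1×2 + 3 = 10; total 17.
For-cause removals: 3.
Minimum venire: 10 + 17 + 3 = 30.

30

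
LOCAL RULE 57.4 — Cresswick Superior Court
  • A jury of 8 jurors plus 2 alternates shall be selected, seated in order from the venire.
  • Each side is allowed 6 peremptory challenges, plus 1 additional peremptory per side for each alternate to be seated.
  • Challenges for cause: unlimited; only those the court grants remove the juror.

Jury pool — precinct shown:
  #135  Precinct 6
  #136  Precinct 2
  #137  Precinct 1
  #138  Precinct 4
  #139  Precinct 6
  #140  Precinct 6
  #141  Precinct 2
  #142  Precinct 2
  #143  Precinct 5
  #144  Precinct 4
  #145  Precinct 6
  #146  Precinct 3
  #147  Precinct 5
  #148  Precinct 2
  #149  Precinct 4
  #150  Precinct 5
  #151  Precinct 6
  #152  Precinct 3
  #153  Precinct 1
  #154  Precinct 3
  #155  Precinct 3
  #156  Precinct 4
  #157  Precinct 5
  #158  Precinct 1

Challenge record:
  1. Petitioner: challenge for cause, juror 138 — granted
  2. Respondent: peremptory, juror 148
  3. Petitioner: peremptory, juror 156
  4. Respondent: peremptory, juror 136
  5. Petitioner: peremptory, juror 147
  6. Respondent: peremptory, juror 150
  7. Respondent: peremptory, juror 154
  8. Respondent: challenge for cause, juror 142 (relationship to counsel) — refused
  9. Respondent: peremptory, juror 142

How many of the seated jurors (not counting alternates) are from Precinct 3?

Removed: #136, #138, #142, #147, #148, #150, #154, #156.
Seated jurors 1–8: #135, #137, #139, #140, #141, #143, #144, #145 (alternates #146, #149 not counted).
None of those are in Precinct 3 → 0.

0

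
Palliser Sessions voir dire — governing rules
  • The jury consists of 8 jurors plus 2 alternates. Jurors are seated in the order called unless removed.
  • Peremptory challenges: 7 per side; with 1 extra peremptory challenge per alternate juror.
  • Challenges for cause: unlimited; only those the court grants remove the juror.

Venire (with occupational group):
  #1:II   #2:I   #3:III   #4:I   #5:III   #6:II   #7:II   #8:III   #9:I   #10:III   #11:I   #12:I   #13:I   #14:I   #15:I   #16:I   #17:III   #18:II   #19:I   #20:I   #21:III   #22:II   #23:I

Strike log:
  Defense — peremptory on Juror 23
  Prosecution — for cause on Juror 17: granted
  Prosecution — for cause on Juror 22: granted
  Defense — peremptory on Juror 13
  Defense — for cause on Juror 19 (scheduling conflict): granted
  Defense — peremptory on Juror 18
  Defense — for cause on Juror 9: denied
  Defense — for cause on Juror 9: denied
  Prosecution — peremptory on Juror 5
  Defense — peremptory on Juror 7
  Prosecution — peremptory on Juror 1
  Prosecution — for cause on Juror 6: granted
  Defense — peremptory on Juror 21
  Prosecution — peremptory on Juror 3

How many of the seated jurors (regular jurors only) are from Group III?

2

Removed: #1, #3, #5, #6, #7, #13, #17, #18, #19, #21, #22, #23.
Seated jurors 1–8: #2, #4, #8, #9, #10, #11, #12, #14 (alternates #15, #16 not counted).
Of those, in Group III: #8, #10 → 2.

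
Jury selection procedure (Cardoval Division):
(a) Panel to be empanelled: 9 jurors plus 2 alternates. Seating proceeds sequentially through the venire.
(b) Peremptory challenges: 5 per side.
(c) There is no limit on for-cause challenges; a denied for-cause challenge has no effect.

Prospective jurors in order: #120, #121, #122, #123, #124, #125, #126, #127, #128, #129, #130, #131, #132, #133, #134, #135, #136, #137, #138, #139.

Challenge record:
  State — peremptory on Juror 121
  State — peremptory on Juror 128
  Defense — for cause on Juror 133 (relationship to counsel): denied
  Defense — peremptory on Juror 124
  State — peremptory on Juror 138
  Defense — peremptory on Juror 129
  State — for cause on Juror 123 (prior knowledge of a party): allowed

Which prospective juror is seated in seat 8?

Removed: #121, #123, #124, #128, #129, #138. (#133 stays — for-cause denied.)
Seating in order: seats 1–9 → #120, #122, #125, #126, #127, #130, #131, #132, #133; alternates → #134, #135.
So seat 8 is #132.

132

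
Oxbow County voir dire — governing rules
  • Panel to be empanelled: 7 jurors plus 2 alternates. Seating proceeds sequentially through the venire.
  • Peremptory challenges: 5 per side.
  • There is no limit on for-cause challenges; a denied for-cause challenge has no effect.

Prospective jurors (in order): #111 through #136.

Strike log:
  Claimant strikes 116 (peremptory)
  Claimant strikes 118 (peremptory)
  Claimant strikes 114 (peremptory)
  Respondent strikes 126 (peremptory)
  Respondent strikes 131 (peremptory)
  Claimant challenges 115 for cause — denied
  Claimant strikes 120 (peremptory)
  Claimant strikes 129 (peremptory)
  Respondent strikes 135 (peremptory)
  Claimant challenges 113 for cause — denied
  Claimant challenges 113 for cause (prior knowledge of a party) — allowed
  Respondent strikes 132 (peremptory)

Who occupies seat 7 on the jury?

122

Removed: #113, #114, #116, #118, #120, #126, #129, #131, #132, #135. (#115 stays — for-cause denied.)
Filling seats in venire order through position 7: #111, #112, #115, #117, #119, #121, #122.
So seat 7 is #122.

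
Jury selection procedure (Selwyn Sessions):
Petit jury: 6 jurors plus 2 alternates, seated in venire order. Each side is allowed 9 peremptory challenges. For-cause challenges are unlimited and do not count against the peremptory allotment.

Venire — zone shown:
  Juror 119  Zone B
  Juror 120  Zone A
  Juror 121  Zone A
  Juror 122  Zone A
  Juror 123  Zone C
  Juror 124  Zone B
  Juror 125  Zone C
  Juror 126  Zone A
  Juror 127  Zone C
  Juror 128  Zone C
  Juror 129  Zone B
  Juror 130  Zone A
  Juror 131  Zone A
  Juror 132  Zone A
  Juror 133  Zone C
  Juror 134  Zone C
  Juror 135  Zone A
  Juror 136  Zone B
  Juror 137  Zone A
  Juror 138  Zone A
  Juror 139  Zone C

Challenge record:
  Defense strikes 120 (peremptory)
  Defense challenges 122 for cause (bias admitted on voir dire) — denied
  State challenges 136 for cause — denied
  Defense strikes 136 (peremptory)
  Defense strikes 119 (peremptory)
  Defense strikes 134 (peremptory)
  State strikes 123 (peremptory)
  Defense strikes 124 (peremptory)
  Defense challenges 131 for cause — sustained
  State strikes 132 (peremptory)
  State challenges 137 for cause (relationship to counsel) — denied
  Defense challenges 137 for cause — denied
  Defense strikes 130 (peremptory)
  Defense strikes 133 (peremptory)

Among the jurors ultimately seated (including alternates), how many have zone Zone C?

Removed: #119, #120, #123, #124, #130, #131, #132, #133, #134, #136.
Seated (8 incl. alternates): #121, #122, #125, #126, #127, #128, #129, #135.
Of those, in Zone C: #125, #127, #128 → 3.

3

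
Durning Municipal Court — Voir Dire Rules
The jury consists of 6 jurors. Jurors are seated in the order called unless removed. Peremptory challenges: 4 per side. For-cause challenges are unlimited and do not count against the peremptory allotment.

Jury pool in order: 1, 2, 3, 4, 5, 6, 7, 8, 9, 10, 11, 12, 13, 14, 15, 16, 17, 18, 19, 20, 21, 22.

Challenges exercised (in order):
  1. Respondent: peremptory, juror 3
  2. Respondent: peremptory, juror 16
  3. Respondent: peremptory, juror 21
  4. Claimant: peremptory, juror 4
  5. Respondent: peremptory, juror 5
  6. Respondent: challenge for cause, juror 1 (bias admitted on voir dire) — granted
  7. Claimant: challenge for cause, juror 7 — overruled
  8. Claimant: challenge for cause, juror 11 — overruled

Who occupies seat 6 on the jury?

10

Removed: #1, #3, #4, #5, #16, #21. (#7, #11 stay — for-cause denied.)
Seating in order: seats 1–6 → #2, #6, #7, #8, #9, #10.
So seat 6 is #10.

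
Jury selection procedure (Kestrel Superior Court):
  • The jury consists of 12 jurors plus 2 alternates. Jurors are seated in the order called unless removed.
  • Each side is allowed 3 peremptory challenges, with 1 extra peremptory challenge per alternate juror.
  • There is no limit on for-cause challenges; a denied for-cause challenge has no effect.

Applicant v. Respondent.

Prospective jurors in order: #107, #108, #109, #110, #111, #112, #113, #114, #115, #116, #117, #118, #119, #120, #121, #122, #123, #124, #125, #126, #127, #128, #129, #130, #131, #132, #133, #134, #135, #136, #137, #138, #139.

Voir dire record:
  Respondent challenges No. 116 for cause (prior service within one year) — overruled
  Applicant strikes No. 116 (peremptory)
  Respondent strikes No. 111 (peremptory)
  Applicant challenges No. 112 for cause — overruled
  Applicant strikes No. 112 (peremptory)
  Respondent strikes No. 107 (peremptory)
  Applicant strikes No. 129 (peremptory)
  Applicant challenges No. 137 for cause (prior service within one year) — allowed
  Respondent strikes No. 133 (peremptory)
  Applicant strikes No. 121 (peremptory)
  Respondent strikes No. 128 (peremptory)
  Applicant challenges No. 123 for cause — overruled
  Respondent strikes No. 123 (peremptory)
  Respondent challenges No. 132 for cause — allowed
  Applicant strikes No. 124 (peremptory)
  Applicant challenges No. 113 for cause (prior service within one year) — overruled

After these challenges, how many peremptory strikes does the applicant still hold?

Applicant allotment: 3 base + 1 × 2 alternates = 5.
Applicant peremptories used: #116, #112, #129, #121, #124 — 5 (for-cause on #112, #137, #123, #113 don't count).
Remaining: 5 − 5 = 0.

0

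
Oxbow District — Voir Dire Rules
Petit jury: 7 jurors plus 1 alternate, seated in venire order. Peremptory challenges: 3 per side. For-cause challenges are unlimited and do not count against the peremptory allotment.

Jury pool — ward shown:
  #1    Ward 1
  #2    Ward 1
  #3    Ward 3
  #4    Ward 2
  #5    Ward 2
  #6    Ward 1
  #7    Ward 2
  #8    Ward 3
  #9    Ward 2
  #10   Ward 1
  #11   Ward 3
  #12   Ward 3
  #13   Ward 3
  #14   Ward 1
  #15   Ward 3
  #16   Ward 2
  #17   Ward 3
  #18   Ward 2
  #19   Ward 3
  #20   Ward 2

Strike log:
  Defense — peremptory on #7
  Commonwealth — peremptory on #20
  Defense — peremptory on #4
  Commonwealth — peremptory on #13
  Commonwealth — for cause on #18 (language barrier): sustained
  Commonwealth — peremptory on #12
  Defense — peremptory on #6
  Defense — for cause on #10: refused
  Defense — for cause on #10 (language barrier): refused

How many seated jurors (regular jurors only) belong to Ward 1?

Removed: #4, #6, #7, #12, #13, #18, #20.
Seated jurors 1–7: #1, #2, #3, #5, #8, #9, #10 (alternates #11 not counted).
Of those, in Ward 1: #1, #2, #10 → 3.

3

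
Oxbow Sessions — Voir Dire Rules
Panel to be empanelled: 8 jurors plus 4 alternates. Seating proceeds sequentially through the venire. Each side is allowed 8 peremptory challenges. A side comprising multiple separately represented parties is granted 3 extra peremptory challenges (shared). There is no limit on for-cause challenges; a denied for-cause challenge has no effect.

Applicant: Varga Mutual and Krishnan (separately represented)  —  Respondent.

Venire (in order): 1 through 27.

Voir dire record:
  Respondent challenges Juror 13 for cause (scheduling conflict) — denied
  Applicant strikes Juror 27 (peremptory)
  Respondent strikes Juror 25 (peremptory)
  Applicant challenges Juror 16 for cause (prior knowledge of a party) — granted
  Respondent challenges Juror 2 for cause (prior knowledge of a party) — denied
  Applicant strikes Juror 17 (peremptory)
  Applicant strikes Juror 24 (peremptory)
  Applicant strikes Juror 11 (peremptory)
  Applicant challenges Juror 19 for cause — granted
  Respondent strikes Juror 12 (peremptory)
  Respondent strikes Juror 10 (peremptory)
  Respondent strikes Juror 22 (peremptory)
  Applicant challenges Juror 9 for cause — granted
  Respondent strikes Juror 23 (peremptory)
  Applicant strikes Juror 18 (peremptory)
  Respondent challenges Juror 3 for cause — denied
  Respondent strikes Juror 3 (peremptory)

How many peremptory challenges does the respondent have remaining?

Respondent allotment: 8.
Respondent peremptories used: #25, #12, #10, #22, #23, #3 — 6 (for-cause on #13, #2, #3 don't count).
Remaining: 8 − 6 = 2.

2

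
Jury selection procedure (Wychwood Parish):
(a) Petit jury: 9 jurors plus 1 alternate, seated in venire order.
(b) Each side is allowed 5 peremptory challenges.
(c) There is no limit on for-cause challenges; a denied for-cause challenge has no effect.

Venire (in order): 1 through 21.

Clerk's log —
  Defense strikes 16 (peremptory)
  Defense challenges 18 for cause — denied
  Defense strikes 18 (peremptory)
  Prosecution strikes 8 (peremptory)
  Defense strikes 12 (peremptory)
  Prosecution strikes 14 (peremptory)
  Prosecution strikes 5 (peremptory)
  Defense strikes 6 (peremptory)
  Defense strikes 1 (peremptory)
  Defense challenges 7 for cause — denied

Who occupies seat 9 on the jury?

Removed: #1, #5, #6, #8, #12, #14, #16, #18. (#7 stays — for-cause denied.)
Seating in order: seats 1–9 → #2, #3, #4, #7, #9, #10, #11, #13, #15; alternates → #17.
So seat 9 is #15.

15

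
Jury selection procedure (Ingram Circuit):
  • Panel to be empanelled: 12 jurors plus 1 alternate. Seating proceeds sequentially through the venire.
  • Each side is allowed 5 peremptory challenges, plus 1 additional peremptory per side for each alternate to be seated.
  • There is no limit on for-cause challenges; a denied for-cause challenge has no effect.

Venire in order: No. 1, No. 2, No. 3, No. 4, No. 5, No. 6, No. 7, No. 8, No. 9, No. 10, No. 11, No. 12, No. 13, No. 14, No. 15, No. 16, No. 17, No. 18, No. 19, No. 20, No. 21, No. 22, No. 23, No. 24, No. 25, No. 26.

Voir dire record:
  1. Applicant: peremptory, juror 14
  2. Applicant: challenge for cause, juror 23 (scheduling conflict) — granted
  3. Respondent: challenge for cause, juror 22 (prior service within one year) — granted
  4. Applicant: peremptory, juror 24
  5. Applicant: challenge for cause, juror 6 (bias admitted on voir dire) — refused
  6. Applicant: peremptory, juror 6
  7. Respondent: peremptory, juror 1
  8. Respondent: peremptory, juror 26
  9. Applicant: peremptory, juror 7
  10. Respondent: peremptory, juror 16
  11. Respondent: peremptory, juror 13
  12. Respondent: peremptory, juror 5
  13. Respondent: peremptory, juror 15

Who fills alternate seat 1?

21

Removed: #1, #5, #6, #7, #13, #14, #15, #16, #22, #23, #24, #26.
Filling seats in venire order through position 13: #2, #3, #4, #8, #9, #10, #11, #12, #17, #18, #19, #20, #21.
So alternate 1 is #21.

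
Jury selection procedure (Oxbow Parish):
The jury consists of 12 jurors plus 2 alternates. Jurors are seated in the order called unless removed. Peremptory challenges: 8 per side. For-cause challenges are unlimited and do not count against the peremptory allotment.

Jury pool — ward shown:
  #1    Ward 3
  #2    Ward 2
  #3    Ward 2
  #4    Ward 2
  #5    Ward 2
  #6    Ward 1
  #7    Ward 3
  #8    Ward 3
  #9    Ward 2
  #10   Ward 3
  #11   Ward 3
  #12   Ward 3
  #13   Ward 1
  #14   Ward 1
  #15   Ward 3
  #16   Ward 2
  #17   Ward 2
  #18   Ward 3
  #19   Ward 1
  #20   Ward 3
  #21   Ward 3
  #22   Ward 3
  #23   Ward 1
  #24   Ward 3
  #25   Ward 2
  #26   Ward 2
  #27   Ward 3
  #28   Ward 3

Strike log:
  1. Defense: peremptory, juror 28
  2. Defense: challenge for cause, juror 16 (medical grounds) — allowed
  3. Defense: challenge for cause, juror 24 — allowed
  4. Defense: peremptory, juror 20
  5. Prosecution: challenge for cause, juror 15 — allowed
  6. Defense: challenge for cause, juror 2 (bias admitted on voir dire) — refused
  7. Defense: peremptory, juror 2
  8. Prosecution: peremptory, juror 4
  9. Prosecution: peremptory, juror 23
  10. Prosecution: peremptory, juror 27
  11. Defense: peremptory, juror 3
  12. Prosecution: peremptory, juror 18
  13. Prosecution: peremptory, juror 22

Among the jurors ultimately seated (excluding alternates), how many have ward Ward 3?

6

Removed: #2, #3, #4, #15, #16, #18, #20, #22, #23, #24, #27, #28.
Seated jurors 1–12: #1, #5, #6, #7, #8, #9, #10, #11, #12, #13, #14, #17 (alternates #19, #21 not counted).
Of those, in Ward 3: #1, #7, #8, #10, #11, #12 → 6.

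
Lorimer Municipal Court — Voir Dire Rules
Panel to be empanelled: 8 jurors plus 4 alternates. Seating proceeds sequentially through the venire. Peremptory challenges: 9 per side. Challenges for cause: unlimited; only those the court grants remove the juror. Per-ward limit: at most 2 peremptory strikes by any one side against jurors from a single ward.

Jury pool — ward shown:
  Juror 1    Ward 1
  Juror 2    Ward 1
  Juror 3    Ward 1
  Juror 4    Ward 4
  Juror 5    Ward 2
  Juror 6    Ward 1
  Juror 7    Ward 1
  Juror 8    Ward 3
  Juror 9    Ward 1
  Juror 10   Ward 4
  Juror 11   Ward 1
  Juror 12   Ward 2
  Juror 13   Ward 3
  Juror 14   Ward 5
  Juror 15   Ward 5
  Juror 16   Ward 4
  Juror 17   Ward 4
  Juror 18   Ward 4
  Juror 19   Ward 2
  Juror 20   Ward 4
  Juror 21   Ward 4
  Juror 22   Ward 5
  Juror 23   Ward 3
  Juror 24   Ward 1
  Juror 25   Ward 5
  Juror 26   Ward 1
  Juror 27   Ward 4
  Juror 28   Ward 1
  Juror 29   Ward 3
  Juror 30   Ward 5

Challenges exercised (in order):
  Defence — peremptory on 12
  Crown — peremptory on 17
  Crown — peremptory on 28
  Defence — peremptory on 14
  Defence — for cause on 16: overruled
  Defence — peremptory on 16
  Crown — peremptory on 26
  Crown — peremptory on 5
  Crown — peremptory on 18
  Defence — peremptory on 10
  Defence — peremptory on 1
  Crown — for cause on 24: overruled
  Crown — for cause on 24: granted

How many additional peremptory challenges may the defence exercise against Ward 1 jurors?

1

Defence peremptories so far: #12, #14, #16, #10, #1 — 5 of 9 used, 4 left overall.
Against Ward 1: #1 — 1 used; per-ward cap 2 leaves 1.
Binding limit: min(4, 1) = 1.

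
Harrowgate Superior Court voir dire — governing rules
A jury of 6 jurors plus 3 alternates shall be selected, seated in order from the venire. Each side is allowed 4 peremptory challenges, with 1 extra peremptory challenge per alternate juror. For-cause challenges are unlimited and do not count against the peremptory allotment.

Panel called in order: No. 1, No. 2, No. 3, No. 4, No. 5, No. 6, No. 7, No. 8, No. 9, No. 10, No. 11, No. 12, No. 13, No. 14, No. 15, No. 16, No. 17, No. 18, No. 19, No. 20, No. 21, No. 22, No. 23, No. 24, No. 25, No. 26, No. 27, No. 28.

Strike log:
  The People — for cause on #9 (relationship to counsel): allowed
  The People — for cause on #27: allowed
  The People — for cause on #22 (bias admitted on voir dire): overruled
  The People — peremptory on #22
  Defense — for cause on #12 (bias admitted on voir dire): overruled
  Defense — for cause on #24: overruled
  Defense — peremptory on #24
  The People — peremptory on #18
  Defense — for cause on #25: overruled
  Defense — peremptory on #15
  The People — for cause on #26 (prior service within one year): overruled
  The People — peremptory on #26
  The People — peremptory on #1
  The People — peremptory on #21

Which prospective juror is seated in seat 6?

Removed: #1, #9, #15, #18, #21, #22, #24, #26, #27. (#12, #25 stay — for-cause denied.)
Seating in order: seats 1–6 → #2, #3, #4, #5, #6, #7; alternates → #8, #10, #11.
So seat 6 is #7.

7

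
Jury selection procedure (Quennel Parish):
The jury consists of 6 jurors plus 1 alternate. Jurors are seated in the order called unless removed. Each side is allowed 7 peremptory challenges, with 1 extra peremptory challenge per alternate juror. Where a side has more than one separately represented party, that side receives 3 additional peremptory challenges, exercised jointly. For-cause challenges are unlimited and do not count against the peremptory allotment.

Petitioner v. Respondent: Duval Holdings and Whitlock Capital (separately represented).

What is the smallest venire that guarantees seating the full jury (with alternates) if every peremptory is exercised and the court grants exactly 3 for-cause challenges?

29

Seats to fill: 6 + 1 alternates = 7.
Peremptories — Petitioner: 7 + 1×1 = 8; Respondent: 7 + 1×1 + 3 = 11; total 19.
For-cause removals: 3.
Minimum venire: 7 + 19 + 3 = 29.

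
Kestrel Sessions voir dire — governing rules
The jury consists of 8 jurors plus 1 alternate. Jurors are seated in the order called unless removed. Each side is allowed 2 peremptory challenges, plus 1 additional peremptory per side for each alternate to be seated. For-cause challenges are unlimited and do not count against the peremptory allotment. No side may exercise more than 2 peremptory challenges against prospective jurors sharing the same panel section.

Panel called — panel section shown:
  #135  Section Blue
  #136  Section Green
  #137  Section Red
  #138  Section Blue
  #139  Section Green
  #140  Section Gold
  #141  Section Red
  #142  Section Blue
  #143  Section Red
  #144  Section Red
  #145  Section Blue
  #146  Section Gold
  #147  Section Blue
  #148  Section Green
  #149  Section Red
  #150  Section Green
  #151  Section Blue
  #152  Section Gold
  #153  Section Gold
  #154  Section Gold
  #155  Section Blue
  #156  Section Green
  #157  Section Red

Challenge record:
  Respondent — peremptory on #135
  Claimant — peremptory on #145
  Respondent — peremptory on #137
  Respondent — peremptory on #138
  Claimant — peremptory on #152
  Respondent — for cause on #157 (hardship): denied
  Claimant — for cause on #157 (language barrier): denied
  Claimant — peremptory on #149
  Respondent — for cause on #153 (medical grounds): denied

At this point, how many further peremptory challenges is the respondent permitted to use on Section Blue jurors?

0

Respondent peremptories so far: #135, #137, #138 — 3 of 3 used, 0 left overall.
Against Section Blue: #135, #138 — 2 used; per-section cap 2 leaves 0.
Binding limit: min(0, 0) = 0.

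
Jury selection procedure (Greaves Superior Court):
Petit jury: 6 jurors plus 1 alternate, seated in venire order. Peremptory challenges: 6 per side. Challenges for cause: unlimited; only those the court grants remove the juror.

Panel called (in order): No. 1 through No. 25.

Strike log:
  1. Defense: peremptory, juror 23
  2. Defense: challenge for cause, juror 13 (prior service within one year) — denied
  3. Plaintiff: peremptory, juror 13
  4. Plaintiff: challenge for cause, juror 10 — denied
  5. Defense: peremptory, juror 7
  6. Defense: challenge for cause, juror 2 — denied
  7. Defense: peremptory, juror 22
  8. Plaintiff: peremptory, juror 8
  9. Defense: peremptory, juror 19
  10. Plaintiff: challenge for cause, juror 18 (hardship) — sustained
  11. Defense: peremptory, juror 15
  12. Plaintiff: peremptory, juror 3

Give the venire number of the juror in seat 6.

9

Removed: #3, #7, #8, #13, #15, #18, #19, #22, #23. (#2, #10 stay — for-cause denied.)
Seating in order: seats 1–6 → #1, #2, #4, #5, #6, #9; alternates → #10.
So seat 6 is #9.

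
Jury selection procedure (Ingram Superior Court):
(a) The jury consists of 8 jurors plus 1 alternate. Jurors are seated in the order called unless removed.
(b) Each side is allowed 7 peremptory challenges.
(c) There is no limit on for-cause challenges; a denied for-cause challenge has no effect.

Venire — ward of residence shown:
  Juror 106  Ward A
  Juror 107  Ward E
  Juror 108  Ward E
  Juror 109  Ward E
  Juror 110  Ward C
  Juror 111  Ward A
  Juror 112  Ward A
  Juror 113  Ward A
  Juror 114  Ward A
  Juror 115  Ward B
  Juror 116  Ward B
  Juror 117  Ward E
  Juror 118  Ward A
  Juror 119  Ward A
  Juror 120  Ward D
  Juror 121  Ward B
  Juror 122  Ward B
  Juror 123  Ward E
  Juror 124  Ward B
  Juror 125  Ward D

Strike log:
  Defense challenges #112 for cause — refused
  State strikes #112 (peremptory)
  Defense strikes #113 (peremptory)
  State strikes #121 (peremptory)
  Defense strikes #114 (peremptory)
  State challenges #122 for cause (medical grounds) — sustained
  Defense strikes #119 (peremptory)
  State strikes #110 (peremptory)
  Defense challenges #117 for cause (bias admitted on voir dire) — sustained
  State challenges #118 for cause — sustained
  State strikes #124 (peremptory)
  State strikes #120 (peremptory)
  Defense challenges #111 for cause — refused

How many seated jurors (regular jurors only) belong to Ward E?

Removed: #110, #112, #113, #114, #117, #118, #119, #120, #121, #122, #124.
Seated jurors 1–8: #106, #107, #108, #109, #111, #115, #116, #123 (alternates #125 not counted).
Of those, in Ward E: #107, #108, #109, #123 → 4.

4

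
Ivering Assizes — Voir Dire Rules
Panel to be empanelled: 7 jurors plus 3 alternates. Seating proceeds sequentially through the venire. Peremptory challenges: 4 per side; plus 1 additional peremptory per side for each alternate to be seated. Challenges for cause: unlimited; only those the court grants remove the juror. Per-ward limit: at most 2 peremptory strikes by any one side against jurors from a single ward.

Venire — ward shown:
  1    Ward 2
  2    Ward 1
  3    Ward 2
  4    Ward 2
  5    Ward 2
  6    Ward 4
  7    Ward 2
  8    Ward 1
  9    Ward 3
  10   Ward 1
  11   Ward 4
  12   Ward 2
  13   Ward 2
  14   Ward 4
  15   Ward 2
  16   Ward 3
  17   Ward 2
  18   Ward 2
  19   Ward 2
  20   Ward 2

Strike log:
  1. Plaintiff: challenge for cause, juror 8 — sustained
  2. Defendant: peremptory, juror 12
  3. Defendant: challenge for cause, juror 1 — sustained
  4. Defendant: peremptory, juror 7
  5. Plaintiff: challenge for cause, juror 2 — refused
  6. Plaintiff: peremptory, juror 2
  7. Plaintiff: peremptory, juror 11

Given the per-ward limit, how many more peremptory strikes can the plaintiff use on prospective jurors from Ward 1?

1

Plaintiff peremptories so far: #2, #11 — 2 of 7 used, 5 left overall.
Against Ward 1: #2 — 1 used; per-ward cap 2 leaves 1.
Binding limit: min(5, 1) = 1.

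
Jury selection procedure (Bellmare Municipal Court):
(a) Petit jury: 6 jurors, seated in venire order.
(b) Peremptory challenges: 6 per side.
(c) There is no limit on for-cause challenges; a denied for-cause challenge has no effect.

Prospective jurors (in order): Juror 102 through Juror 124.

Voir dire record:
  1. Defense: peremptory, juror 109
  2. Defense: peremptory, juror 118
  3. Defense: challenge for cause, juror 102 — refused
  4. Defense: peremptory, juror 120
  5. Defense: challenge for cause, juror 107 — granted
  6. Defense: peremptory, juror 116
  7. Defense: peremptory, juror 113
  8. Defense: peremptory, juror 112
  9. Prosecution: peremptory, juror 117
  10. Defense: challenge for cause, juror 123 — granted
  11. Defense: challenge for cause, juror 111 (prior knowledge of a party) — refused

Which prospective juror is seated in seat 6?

108

Removed: #107, #109, #112, #113, #116, #117, #118, #120, #123. (#102, #111 stay — for-cause denied.)
Seating in order: seats 1–6 → #102, #103, #104, #105, #106, #108.
So seat 6 is #108.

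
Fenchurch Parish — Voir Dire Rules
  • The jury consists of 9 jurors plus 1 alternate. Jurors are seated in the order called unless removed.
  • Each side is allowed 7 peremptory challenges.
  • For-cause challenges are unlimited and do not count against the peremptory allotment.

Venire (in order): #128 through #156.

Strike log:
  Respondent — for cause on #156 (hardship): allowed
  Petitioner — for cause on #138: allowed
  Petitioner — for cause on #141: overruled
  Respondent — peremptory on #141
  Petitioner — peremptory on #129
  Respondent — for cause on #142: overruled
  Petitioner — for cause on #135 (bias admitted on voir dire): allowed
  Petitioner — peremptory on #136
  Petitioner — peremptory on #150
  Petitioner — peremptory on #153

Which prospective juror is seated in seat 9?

140

Removed: #129, #135, #136, #138, #141, #150, #153, #156. (#142 stays — for-cause denied.)
Seating in order: seats 1–9 → #128, #130, #131, #132, #133, #134, #137, #139, #140; alternates → #142.
So seat 9 is #140.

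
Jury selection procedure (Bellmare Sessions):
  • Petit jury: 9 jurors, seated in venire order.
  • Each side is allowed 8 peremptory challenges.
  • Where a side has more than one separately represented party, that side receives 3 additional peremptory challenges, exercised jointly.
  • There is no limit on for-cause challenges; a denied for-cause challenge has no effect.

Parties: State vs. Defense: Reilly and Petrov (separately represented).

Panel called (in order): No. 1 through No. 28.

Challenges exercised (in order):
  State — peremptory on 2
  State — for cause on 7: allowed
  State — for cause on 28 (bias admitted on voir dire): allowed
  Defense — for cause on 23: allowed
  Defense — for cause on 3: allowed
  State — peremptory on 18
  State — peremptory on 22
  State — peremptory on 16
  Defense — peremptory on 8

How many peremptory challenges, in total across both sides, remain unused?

14

State allotment: 8. Defense allotment: 8 base + 3 multi-party = 11.
State peremptories used: #2, #18, #22, #16 — 4 (for-cause on #7, #28 don't count).
Defense peremptories used: #8 — 1 (for-cause on #23, #3 don't count).
Remaining: (8 − 4) + (11 − 1) = 14.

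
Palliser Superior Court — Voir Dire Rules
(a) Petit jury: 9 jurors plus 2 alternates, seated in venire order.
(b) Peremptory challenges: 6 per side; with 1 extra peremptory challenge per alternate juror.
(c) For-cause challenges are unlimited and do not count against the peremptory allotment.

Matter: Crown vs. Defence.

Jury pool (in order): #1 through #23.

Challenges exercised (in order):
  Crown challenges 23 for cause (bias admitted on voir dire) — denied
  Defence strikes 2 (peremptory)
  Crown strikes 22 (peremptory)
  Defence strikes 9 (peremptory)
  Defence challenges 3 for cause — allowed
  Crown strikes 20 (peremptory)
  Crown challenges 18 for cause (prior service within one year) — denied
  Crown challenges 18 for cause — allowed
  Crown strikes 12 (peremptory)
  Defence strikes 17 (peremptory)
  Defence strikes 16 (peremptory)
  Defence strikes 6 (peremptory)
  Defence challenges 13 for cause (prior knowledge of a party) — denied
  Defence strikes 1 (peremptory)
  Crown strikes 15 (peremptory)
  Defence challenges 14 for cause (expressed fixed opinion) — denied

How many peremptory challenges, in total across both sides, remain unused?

Crown allotment: 6 base + 1 × 2 alternates = 8. Defence allotment: 6 base + 1 × 2 alternates = 8.
Crown peremptories used: #22, #20, #12, #15 — 4 (for-cause on #23, #18, #18 don't count).
Defence peremptories used: #2, #9, #17, #16, #6, #1 — 6 (for-cause on #3, #13, #14 don't count).
Remaining: (8 − 4) + (8 − 6) = 6.

6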